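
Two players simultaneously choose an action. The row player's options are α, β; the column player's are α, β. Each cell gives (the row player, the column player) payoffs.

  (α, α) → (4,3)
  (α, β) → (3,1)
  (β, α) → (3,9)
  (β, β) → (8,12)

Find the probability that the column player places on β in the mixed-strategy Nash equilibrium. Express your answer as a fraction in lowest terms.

1/6

The column player's mix q on α must make the row player indifferent between α and β.
The row player's payoff from α: 4q + 3(1−q). From β: 3q + 8(1−q).
Set equal: 1q = 5(1−q) → q = 5/6.
Probability on β is 1 − 5/6 = 1/6.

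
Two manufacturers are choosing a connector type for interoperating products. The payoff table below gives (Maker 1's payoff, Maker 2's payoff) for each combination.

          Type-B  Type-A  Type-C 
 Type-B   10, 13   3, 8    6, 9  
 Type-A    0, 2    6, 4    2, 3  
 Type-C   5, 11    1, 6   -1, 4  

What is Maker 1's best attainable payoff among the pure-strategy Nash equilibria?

Both Type-B is a pure NE (Maker 1: 10 ≥ 5; Maker 2: 13 ≥ 9). Maker 1 gets 10.
Both Type-A is a pure NE (Maker 1: 6 ≥ 3; Maker 2: 4 ≥ 3). Maker 1 gets 6.
Every other cell has a profitable deviation for at least one player. Highest of {10, 6} is 10.

10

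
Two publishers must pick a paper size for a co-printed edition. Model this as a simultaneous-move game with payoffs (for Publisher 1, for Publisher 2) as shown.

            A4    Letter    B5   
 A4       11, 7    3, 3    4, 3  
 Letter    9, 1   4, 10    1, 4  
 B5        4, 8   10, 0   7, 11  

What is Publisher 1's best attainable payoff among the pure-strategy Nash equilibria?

Both A4 is a pure NE (Publisher 1: 11 ≥ 9; Publisher 2: 7 ≥ 3). Publisher 1 gets 11.
Both B5 is a pure NE (Publisher 1: 7 ≥ 4; Publisher 2: 11 ≥ 8). Publisher 1 gets 7.
Every other cell has a profitable deviation for at least one player. Highest of {11, 7} is 11.

11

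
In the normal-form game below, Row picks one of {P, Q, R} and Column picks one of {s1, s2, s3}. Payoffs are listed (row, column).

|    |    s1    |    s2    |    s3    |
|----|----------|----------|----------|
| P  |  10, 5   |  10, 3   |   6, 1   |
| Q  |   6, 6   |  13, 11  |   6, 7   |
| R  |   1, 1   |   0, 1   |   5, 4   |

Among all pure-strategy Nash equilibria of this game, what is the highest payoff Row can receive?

(P, s1) is a pure NE (Row: 10 ≥ 6; Column: 5 ≥ 3). Row gets 10.
(Q, s2) is a pure NE (Row: 13 ≥ 10; Column: 11 ≥ 7). Row gets 13.
Every other cell has a profitable deviation for at least one player. Highest of {10, 13} is 13.

13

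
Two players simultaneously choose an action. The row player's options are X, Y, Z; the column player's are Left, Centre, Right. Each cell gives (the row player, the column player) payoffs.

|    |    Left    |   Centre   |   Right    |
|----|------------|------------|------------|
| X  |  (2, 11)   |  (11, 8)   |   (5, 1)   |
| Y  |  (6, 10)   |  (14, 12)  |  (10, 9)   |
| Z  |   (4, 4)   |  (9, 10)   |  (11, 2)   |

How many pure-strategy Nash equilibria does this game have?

(Y, Centre): the row player gets 14 (best alternative 11); the column player gets 12 (best alternative 10). Neither deviates — NE.
(Z, Right) is not a NE: the column player would switch to Centre (10 > 2).
No other cell survives both best-response checks, so there is 1 pure NE.

1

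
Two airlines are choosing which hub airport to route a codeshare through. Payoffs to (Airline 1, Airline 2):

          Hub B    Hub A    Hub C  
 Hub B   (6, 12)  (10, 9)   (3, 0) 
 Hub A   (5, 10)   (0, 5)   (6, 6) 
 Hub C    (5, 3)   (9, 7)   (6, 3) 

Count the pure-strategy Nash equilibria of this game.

Both Hub B: Airline 1 gets 6 (best alternative 5); Airline 2 gets 12 (best alternative 9). Neither deviates — NE.
Both Hub A is not a NE: Airline 1 would switch to Hub B (10 > 0).
No other cell survives both best-response checks, so there is 1 pure NE.

1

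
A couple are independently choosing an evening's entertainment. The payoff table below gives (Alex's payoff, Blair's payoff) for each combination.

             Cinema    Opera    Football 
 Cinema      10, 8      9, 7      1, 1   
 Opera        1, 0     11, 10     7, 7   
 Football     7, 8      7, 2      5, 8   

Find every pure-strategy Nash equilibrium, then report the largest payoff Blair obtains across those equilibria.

10

Both Cinema is a pure NE (Alex: 10 ≥ 7; Blair: 8 ≥ 7). Blair gets 8.
Both Opera is a pure NE (Alex: 11 ≥ 9; Blair: 10 ≥ 7). Blair gets 10.
Every other cell has a profitable deviation for at least one player. Highest of {8, 10} is 10.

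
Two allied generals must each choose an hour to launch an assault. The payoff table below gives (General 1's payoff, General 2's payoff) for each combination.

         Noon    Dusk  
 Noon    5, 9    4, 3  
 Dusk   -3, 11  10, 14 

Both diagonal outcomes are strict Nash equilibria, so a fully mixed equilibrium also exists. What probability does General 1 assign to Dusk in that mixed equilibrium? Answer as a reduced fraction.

General 1's mix p on Noon must make General 2 indifferent between Noon and Dusk.
General 2's payoff from Noon: 9p + 11(1−p). From Dusk: 3p + 14(1−p).
Set equal: 6p = 3(1−p) → p = 3/9 = 1/3.
Probability on Dusk is 1 − 1/3 = 2/3.

2/3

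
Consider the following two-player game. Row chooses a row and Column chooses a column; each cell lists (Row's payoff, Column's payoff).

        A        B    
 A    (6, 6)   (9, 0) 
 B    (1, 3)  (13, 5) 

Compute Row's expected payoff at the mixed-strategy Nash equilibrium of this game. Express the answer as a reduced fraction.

23/3

Column mixes with probability q on A, chosen so Row is indifferent: 6q + 9(1−q) = 1q + 13(1−q) gives q = 4/9.
Row's expected payoff (from either row, since indifferent) is 6·4/9 + 9·5/9 = 23/3.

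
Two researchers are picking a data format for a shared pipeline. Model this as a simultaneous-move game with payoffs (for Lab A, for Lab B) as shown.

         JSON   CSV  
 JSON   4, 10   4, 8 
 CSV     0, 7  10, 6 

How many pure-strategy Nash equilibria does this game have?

1

Both JSON: Lab A gets 4 (best alternative 0); Lab B gets 10 (best alternative 8). Neither deviates — NE.
Both CSV is not a NE: Lab B would switch to JSON (7 > 6).
No other cell survives both best-response checks, so there is 1 pure NE.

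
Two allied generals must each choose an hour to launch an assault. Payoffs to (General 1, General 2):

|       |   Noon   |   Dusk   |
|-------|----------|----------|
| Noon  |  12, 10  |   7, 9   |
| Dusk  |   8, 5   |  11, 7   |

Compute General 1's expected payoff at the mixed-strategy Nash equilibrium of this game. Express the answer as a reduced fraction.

General 2 mixes with probability q on Noon, chosen so General 1 is indifferent: 12q + 7(1−q) = 8q + 11(1−q) gives q = 1/2.
General 1's expected payoff (from either row, since indifferent) is 12·1/2 + 7·1/2 = 19/2.

19/2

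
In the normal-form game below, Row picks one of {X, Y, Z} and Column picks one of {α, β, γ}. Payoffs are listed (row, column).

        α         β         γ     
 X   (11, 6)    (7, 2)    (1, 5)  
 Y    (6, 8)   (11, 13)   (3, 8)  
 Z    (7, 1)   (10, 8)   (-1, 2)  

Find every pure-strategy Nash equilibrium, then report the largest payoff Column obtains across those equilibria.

13

(X, α) is a pure NE (Row: 11 ≥ 7; Column: 6 ≥ 5). Column gets 6.
(Y, β) is a pure NE (Row: 11 ≥ 10; Column: 13 ≥ 8). Column gets 13.
Every other cell has a profitable deviation for at least one player. Highest of {6, 13} is 13.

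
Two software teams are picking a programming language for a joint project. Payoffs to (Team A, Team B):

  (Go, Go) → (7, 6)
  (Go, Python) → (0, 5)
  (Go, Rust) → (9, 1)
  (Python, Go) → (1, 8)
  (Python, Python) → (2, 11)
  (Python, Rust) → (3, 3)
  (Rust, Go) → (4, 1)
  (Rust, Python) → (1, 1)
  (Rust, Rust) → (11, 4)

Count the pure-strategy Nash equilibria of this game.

Both Go: Team A gets 7 (best alternative 4); Team B gets 6 (best alternative 5). Neither deviates — NE.
Both Python: Team A gets 2 (best alternative 1); Team B gets 11 (best alternative 8). Neither deviates — NE.
Both Rust: Team A gets 11 (best alternative 9); Team B gets 4 (best alternative 1). Neither deviates — NE.
(Python, Rust) is not a NE: Team A would switch to Rust (11 > 3).
No other cell survives both best-response checks, so there are 3 pure NE.

3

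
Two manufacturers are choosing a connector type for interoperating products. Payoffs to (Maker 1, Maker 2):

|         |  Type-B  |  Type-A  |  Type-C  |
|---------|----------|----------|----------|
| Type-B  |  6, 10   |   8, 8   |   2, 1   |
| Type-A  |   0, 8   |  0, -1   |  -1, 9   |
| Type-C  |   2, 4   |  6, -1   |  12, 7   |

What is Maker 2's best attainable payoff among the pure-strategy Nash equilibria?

10

Both Type-B is a pure NE (Maker 1: 6 ≥ 2; Maker 2: 10 ≥ 8). Maker 2 gets 10.
Both Type-C is a pure NE (Maker 1: 12 ≥ 2; Maker 2: 7 ≥ 4). Maker 2 gets 7.
Every other cell has a profitable deviation for at least one player. Highest of {10, 7} is 10.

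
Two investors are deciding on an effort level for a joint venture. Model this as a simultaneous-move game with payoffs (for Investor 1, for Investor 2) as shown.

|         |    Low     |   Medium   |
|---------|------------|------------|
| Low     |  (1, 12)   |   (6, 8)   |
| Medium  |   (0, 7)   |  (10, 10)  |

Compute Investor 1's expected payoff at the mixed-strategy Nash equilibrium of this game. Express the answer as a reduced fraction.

Investor 2 mixes with probability q on Low, chosen so Investor 1 is indifferent: 1q + 6(1−q) = 0q + 10(1−q) gives q = 4/5.
Investor 1's expected payoff (from either row, since indifferent) is 1·4/5 + 6·1/5 = 2.

2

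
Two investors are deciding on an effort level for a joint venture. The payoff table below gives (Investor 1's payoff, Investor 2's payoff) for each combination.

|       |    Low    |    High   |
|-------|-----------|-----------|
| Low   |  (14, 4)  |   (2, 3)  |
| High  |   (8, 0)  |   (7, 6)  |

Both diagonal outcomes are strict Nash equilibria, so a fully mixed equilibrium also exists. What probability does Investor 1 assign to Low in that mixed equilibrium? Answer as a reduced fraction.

6/7

Investor 1's mix p on Low must make Investor 2 indifferent between Low and High.
Investor 2's payoff from Low: 4p + 0(1−p). From High: 3p + 6(1−p).
Set equal: 1p = 6(1−p) → p = 6/7.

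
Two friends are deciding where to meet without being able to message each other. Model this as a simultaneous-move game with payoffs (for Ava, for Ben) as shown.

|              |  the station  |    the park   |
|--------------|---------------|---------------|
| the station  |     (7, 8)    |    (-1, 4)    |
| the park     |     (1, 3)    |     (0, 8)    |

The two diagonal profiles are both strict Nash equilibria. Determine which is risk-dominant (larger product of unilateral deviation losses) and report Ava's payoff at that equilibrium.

7

At both the station: Ava loses 7 − 1 = 6 by deviating; Ben loses 8 − 4 = 4. Product = 6·4 = 24.
At both the park: Ava loses 0 − (-1) = 1 by deviating; Ben loses 8 − 3 = 5. Product = 1·5 = 5.
24 > 5, so both the station is risk-dominant. Ava's payoff there is 7.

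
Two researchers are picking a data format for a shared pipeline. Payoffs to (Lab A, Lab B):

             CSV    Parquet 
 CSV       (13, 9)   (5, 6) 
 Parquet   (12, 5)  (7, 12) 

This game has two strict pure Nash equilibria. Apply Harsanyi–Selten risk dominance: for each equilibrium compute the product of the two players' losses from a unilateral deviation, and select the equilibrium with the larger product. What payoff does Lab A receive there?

7

At both CSV: Lab A loses 13 − 12 = 1 by deviating; Lab B loses 9 − 6 = 3. Product = 1·3 = 3.
At both Parquet: Lab A loses 7 − 5 = 2 by deviating; Lab B loses 12 − 5 = 7. Product = 2·7 = 14.
14 > 3, so both Parquet is risk-dominant. Lab A's payoff there is 7.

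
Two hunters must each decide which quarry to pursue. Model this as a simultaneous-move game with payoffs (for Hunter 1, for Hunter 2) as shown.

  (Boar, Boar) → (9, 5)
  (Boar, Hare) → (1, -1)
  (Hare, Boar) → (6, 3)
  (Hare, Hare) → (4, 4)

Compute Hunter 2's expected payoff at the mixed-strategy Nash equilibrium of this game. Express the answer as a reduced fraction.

Hunter 1 mixes with probability p on Boar, chosen so Hunter 2 is indifferent: 5p + 3(1−p) = (-1)p + 4(1−p) gives p = 1/7.
Hunter 2's expected payoff is 5·1/7 + 3·6/7 = 23/7.

23/7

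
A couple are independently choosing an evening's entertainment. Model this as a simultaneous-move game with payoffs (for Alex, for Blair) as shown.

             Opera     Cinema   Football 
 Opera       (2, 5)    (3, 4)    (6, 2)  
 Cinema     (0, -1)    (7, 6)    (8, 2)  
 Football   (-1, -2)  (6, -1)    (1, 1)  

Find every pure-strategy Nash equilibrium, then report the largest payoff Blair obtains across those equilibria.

Both Opera is a pure NE (Alex: 2 ≥ 0; Blair: 5 ≥ 4). Blair gets 5.
Both Cinema is a pure NE (Alex: 7 ≥ 6; Blair: 6 ≥ 2). Blair gets 6.
Every other cell has a profitable deviation for at least one player. Highest of {5, 6} is 6.

6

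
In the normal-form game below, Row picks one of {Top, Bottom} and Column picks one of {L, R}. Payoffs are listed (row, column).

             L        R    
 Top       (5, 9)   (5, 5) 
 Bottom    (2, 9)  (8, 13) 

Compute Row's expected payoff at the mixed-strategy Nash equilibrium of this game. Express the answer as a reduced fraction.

5

Column mixes with probability q on L, chosen so Row is indifferent: 5q + 5(1−q) = 2q + 8(1−q) gives q = 1/2.
Row's expected payoff (from either row, since indifferent) is 5·1/2 + 5·1/2 = 5.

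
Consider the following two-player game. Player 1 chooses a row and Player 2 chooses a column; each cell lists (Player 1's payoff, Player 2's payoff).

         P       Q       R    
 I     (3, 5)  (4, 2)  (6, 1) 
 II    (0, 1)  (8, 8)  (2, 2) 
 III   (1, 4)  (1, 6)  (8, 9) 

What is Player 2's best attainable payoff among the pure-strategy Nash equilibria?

(I, P) is a pure NE (Player 1: 3 ≥ 1; Player 2: 5 ≥ 2). Player 2 gets 5.
(II, Q) is a pure NE (Player 1: 8 ≥ 4; Player 2: 8 ≥ 2). Player 2 gets 8.
(III, R) is a pure NE (Player 1: 8 ≥ 6; Player 2: 9 ≥ 6). Player 2 gets 9.
Every other cell has a profitable deviation for at least one player. Highest of {5, 8, 9} is 9.

9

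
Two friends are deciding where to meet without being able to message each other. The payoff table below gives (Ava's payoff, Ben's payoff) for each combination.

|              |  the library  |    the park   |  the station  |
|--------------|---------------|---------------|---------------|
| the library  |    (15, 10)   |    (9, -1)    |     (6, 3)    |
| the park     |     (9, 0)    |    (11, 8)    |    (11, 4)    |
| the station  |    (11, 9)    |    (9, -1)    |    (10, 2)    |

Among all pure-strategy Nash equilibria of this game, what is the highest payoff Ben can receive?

Both the library is a pure NE (Ava: 15 ≥ 11; Ben: 10 ≥ 3). Ben gets 10.
Both the park is a pure NE (Ava: 11 ≥ 9; Ben: 8 ≥ 4). Ben gets 8.
Every other cell has a profitable deviation for at least one player. Highest of {10, 8} is 10.

10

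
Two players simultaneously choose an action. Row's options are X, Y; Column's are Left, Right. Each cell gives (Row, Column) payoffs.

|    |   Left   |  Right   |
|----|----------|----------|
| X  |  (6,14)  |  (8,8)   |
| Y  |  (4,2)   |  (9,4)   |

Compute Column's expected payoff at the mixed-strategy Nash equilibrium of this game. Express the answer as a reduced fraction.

Row mixes with probability p on X, chosen so Column is indifferent: 14p + 2(1−p) = 8p + 4(1−p) gives p = 1/4.
Column's expected payoff is 14·1/4 + 2·3/4 = 5.

5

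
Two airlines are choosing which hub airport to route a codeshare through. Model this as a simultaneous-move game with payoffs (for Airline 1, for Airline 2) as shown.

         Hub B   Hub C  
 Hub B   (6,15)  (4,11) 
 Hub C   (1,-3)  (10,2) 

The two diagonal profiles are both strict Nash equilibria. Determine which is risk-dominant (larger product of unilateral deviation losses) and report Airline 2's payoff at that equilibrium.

2

At both Hub B: Airline 1 loses 6 − 1 = 5 by deviating; Airline 2 loses 15 − 11 = 4. Product = 5·4 = 20.
At both Hub C: Airline 1 loses 10 − 4 = 6 by deviating; Airline 2 loses 2 − (-3) = 5. Product = 6·5 = 30.
30 > 20, so both Hub C is risk-dominant. Airline 2's payoff there is 2.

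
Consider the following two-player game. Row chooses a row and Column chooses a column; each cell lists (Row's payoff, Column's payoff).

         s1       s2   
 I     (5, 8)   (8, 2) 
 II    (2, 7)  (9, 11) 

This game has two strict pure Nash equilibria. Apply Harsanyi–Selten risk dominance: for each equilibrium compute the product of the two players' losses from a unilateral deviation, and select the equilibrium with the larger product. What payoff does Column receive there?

At (I, s1): Row loses 5 − 2 = 3 by deviating; Column loses 8 − 2 = 6. Product = 3·6 = 18.
At (II, s2): Row loses 9 − 8 = 1 by deviating; Column loses 11 − 7 = 4. Product = 1·4 = 4.
18 > 4, so (I, s1) is risk-dominant. Column's payoff there is 8.

8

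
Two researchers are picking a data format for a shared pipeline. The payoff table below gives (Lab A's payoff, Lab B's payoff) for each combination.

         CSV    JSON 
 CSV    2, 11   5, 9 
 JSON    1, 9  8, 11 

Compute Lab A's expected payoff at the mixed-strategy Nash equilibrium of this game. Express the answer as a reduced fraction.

Lab B mixes with probability q on CSV, chosen so Lab A is indifferent: 2q + 5(1−q) = 1q + 8(1−q) gives q = 3/4.
Lab A's expected payoff (from either row, since indifferent) is 2·3/4 + 5·1/4 = 11/4.

11/4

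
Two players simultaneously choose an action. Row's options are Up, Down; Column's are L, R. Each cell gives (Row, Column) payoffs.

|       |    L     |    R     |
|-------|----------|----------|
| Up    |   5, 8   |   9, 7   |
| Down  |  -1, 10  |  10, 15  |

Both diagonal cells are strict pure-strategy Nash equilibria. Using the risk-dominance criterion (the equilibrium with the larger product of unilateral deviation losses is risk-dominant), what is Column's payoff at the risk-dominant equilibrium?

At (Up, L): Row loses 5 − (-1) = 6 by deviating; Column loses 8 − 7 = 1. Product = 6·1 = 6.
At (Down, R): Row loses 10 − 9 = 1 by deviating; Column loses 15 − 10 = 5. Product = 1·5 = 5.
6 > 5, so (Up, L) is risk-dominant. Column's payoff there is 8.

8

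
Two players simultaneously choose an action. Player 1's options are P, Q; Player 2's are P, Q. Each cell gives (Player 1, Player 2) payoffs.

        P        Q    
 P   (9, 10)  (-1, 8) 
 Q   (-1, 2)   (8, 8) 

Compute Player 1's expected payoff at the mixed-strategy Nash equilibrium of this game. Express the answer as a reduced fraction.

Player 2 mixes with probability q on P, chosen so Player 1 is indifferent: 9q + (-1)(1−q) = (-1)q + 8(1−q) gives q = 9/19.
Player 1's expected payoff (from either row, since indifferent) is 9·9/19 + (-1)·10/19 = 71/19.

71/19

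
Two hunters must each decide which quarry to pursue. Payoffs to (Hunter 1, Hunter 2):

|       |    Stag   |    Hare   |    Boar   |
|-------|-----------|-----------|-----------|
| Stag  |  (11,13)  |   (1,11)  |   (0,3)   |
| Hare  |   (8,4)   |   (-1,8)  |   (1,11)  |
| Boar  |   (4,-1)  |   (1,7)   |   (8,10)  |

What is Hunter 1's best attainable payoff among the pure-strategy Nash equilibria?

Both Stag is a pure NE (Hunter 1: 11 ≥ 8; Hunter 2: 13 ≥ 11). Hunter 1 gets 11.
Both Boar is a pure NE (Hunter 1: 8 ≥ 1; Hunter 2: 10 ≥ 7). Hunter 1 gets 8.
Every other cell has a profitable deviation for at least one player. Highest of {11, 8} is 11.

11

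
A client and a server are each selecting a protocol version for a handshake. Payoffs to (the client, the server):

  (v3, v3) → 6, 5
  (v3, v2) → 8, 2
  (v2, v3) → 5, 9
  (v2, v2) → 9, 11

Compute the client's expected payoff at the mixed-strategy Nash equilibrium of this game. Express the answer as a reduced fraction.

7

The server mixes with probability q on v3, chosen so the client is indifferent: 6q + 8(1−q) = 5q + 9(1−q) gives q = 1/2.
The client's expected payoff (from either row, since indifferent) is 6·1/2 + 8·1/2 = 7.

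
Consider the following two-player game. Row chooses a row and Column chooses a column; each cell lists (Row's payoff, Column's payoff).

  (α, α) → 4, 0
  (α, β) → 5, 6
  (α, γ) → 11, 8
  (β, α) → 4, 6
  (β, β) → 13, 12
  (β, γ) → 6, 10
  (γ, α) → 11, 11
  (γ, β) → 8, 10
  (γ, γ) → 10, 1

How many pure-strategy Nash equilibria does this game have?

(α, γ): Row gets 11 (best alternative 10); Column gets 8 (best alternative 6). Neither deviates — NE.
Both β: Row gets 13 (best alternative 8); Column gets 12 (best alternative 10). Neither deviates — NE.
(γ, α): Row gets 11 (best alternative 4); Column gets 11 (best alternative 10). Neither deviates — NE.
Both γ is not a NE: Row would switch to α (11 > 10).
No other cell survives both best-response checks, so there are 3 pure NE.

3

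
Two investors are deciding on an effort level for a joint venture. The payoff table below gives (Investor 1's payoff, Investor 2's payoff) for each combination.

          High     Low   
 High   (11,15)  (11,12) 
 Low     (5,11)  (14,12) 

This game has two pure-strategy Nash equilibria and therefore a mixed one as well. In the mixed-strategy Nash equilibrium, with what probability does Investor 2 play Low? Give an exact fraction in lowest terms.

Investor 2's mix q on High must make Investor 1 indifferent between High and Low.
Investor 1's payoff from High: 11q + 11(1−q). From Low: 5q + 14(1−q).
Set equal: 6q = 3(1−q) → q = 3/9 = 1/3.
Probability on Low is 1 − 1/3 = 2/3.

2/3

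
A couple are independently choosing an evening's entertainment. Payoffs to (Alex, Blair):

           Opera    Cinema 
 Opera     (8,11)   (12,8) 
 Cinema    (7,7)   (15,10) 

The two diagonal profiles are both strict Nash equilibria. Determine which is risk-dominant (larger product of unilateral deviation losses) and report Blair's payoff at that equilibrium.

At both Opera: Alex loses 8 − 7 = 1 by deviating; Blair loses 11 − 8 = 3. Product = 1·3 = 3.
At both Cinema: Alex loses 15 − 12 = 3 by deviating; Blair loses 10 − 7 = 3. Product = 3·3 = 9.
9 > 3, so both Cinema is risk-dominant. Blair's payoff there is 10.

10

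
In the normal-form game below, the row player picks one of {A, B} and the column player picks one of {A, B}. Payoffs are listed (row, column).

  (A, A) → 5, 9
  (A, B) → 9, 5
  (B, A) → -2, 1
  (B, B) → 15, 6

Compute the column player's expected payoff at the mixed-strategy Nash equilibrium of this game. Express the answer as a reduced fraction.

The row player mixes with probability p on A, chosen so the column player is indifferent: 9p + 1(1−p) = 5p + 6(1−p) gives p = 5/9.
The column player's expected payoff is 9·5/9 + 1·4/9 = 49/9.

49/9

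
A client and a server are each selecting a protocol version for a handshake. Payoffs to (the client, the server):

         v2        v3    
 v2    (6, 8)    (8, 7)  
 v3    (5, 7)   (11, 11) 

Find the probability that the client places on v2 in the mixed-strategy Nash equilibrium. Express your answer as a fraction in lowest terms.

The client's mix p on v2 must make the server indifferent between v2 and v3.
The server's payoff from v2: 8p + 7(1−p). From v3: 7p + 11(1−p).
Set equal: 1p = 4(1−p) → p = 4/5.

4/5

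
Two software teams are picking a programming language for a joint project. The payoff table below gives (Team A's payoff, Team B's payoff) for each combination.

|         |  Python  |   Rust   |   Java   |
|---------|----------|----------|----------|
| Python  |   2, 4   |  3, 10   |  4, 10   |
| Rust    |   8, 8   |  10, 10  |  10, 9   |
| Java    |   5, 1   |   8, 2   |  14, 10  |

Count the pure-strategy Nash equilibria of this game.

2

Both Rust: Team A gets 10 (best alternative 8); Team B gets 10 (best alternative 9). Neither deviates — NE.
Both Java: Team A gets 14 (best alternative 10); Team B gets 10 (best alternative 2). Neither deviates — NE.
Both Python is not a NE: Team A would switch to Rust (8 > 2).
No other cell survives both best-response checks, so there are 2 pure NE.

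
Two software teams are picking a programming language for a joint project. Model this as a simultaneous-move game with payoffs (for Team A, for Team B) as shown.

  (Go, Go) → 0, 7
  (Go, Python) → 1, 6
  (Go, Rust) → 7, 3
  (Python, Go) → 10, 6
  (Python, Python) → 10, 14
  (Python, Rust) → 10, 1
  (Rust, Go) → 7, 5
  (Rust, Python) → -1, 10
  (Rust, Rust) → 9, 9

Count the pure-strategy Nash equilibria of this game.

1

Both Python: Team A gets 10 (best alternative 1); Team B gets 14 (best alternative 6). Neither deviates — NE.
Both Go is not a NE: Team A would switch to Python (10 > 0).
No other cell survives both best-response checks, so there is 1 pure NE.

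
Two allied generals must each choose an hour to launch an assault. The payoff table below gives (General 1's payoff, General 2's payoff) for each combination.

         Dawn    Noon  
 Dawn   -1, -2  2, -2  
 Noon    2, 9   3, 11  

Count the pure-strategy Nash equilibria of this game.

Both Noon: General 1 gets 3 (best alternative 2); General 2 gets 11 (best alternative 9). Neither deviates — NE.
Both Dawn is not a NE: General 1 would switch to Noon (2 > -1).
No other cell survives both best-response checks, so there is 1 pure NE.

1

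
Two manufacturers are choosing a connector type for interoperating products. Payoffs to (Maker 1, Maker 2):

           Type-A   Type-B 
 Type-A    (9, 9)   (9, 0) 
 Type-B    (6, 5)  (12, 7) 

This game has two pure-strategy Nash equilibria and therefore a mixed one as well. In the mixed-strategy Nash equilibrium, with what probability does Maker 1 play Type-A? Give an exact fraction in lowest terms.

2/11

Maker 1's mix p on Type-A must make Maker 2 indifferent between Type-A and Type-B.
Maker 2's payoff from Type-A: 9p + 5(1−p). From Type-B: 0p + 7(1−p).
Set equal: 9p = 2(1−p) → p = 2/11.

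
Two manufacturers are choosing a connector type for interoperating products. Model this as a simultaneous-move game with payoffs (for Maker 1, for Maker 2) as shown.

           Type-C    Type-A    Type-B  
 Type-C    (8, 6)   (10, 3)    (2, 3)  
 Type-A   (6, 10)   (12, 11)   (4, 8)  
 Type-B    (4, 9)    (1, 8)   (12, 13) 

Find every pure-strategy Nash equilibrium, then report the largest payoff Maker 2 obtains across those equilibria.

Both Type-C is a pure NE (Maker 1: 8 ≥ 6; Maker 2: 6 ≥ 3). Maker 2 gets 6.
Both Type-A is a pure NE (Maker 1: 12 ≥ 10; Maker 2: 11 ≥ 10). Maker 2 gets 11.
Both Type-B is a pure NE (Maker 1: 12 ≥ 4; Maker 2: 13 ≥ 9). Maker 2 gets 13.
Every other cell has a profitable deviation for at least one player. Highest of {6, 11, 13} is 13.

13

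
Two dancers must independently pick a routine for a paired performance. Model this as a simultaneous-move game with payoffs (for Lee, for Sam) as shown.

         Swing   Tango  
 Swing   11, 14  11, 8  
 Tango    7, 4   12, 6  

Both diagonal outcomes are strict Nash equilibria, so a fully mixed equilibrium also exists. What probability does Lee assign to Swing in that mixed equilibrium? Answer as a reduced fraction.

Lee's mix p on Swing must make Sam indifferent between Swing and Tango.
Sam's payoff from Swing: 14p + 4(1−p). From Tango: 8p + 6(1−p).
Set equal: 6p = 2(1−p) → p = 2/8 = 1/4.

1/4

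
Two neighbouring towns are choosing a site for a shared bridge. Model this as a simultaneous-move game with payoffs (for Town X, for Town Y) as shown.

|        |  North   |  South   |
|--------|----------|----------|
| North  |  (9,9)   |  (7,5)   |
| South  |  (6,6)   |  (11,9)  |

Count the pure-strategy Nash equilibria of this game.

2

Both North: Town X gets 9 (best alternative 6); Town Y gets 9 (best alternative 5). Neither deviates — NE.
Both South: Town X gets 11 (best alternative 7); Town Y gets 9 (best alternative 6). Neither deviates — NE.
(North, South) is not a NE: Town X would switch to South (11 > 7).
No other cell survives both best-response checks, so there are 2 pure NE.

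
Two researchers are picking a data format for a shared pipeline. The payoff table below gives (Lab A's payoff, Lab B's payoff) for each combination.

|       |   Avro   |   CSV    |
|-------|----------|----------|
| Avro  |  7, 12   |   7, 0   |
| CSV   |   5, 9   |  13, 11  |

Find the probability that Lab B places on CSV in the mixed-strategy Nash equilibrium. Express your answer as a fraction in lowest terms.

1/4

Lab B's mix q on Avro must make Lab A indifferent between Avro and CSV.
Lab A's payoff from Avro: 7q + 7(1−q). From CSV: 5q + 13(1−q).
Set equal: 2q = 6(1−q) → q = 6/8 = 3/4.
Probability on CSV is 1 − 3/4 = 1/4.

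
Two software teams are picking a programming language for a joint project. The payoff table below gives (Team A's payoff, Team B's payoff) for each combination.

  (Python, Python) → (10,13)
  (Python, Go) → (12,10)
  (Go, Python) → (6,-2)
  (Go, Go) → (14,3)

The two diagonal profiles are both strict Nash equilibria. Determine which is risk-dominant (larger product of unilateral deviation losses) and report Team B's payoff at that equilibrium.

13

At both Python: Team A loses 10 − 6 = 4 by deviating; Team B loses 13 − 10 = 3. Product = 4·3 = 12.
At both Go: Team A loses 14 − 12 = 2 by deviating; Team B loses 3 − (-2) = 5. Product = 2·5 = 10.
12 > 10, so both Python is risk-dominant. Team B's payoff there is 13.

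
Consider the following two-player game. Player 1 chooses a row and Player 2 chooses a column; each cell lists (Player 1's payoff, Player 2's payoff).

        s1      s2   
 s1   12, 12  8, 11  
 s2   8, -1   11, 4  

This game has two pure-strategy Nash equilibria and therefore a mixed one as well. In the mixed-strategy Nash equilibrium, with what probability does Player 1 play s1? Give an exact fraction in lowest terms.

5/6

Player 1's mix p on s1 must make Player 2 indifferent between s1 and s2.
Player 2's payoff from s1: 12p + (-1)(1−p). From s2: 11p + 4(1−p).
Set equal: 1p = 5(1−p) → p = 5/6.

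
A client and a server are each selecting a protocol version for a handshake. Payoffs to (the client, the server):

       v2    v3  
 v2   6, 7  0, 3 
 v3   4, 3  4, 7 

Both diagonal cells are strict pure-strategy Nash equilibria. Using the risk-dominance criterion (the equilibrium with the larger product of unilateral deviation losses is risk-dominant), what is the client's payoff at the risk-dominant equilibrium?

4

At both v2: the client loses 6 − 4 = 2 by deviating; the server loses 7 − 3 = 4. Product = 2·4 = 8.
At both v3: the client loses 4 − 0 = 4 by deviating; the server loses 7 − 3 = 4. Product = 4·4 = 16.
16 > 8, so both v3 is risk-dominant. The client's payoff there is 4.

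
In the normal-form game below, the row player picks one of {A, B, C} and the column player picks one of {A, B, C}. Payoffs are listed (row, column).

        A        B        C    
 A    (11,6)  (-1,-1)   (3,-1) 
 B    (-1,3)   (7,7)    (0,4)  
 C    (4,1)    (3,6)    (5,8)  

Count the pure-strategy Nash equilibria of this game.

Both A: the row player gets 11 (best alternative 4); the column player gets 6 (best alternative -1). Neither deviates — NE.
Both B: the row player gets 7 (best alternative 3); the column player gets 7 (best alternative 4). Neither deviates — NE.
Both C: the row player gets 5 (best alternative 3); the column player gets 8 (best alternative 6). Neither deviates — NE.
(A, C) is not a NE: the row player would switch to C (5 > 3).
No other cell survives both best-response checks, so there are 3 pure NE.

3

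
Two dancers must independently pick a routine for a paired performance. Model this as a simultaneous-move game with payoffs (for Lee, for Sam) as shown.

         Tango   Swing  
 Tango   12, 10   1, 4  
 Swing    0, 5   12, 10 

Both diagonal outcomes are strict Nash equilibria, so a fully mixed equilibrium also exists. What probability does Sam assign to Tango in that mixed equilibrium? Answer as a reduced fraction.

11/23

Sam's mix q on Tango must make Lee indifferent between Tango and Swing.
Lee's payoff from Tango: 12q + 1(1−q). From Swing: 0q + 12(1−q).
Set equal: 12q = 11(1−q) → q = 11/23.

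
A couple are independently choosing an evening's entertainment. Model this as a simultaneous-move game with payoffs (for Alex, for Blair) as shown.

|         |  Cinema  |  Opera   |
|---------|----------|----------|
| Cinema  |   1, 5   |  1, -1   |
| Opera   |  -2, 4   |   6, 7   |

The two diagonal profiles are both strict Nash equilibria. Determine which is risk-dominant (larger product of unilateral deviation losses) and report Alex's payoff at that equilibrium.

1

At both Cinema: Alex loses 1 − (-2) = 3 by deviating; Blair loses 5 − (-1) = 6. Product = 3·6 = 18.
At both Opera: Alex loses 6 − 1 = 5 by deviating; Blair loses 7 − 4 = 3. Product = 5·3 = 15.
18 > 15, so both Cinema is risk-dominant. Alex's payoff there is 1.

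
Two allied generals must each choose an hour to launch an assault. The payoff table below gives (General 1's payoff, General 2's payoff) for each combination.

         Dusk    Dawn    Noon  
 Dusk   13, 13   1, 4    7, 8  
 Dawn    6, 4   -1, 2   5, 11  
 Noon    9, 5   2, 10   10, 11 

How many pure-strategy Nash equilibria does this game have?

Both Dusk: General 1 gets 13 (best alternative 9); General 2 gets 13 (best alternative 8). Neither deviates — NE.
Both Noon: General 1 gets 10 (best alternative 7); General 2 gets 11 (best alternative 10). Neither deviates — NE.
Both Dawn is not a NE: General 1 would switch to Noon (2 > -1).
No other cell survives both best-response checks, so there are 2 pure NE.

2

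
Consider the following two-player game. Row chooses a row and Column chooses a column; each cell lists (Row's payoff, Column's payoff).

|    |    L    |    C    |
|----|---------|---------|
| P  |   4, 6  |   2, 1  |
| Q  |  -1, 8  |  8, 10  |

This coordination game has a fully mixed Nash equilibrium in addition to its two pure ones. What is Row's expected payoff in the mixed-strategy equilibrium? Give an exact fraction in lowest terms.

34/11

Column mixes with probability q on L, chosen so Row is indifferent: 4q + 2(1−q) = (-1)q + 8(1−q) gives q = 6/11.
Row's expected payoff (from either row, since indifferent) is 4·6/11 + 2·5/11 = 34/11.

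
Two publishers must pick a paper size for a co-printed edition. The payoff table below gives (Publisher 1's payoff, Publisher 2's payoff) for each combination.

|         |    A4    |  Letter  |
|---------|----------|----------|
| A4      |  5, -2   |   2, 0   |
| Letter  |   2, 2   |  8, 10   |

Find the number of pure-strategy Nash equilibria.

1

Both Letter: Publisher 1 gets 8 (best alternative 2); Publisher 2 gets 10 (best alternative 2). Neither deviates — NE.
Both A4 is not a NE: Publisher 2 would switch to Letter (0 > -2).
No other cell survives both best-response checks, so there is 1 pure NE.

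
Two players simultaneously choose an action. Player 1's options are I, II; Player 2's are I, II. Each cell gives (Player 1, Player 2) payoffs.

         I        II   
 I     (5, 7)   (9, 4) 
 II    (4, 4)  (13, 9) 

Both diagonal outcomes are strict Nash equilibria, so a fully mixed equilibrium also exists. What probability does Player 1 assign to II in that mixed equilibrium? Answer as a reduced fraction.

3/8

Player 1's mix p on I must make Player 2 indifferent between I and II.
Player 2's payoff from I: 7p + 4(1−p). From II: 4p + 9(1−p).
Set equal: 3p = 5(1−p) → p = 5/8.
Probability on II is 1 − 5/8 = 3/8.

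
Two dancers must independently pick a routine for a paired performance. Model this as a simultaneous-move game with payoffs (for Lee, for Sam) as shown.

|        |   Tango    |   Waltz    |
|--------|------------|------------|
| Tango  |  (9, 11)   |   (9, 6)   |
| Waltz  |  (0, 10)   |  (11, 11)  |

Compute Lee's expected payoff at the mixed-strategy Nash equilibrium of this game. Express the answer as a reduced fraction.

9

Sam mixes with probability q on Tango, chosen so Lee is indifferent: 9q + 9(1−q) = 0q + 11(1−q) gives q = 2/11.
Lee's expected payoff (from either row, since indifferent) is 9·2/11 + 9·9/11 = 9.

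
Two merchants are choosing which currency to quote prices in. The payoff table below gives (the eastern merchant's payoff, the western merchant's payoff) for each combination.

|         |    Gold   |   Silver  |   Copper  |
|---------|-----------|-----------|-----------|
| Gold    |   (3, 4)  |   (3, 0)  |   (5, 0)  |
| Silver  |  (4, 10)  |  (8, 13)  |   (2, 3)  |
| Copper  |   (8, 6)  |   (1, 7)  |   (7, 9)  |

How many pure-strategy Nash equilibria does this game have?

Both Silver: the eastern merchant gets 8 (best alternative 3); the western merchant gets 13 (best alternative 10). Neither deviates — NE.
Both Copper: the eastern merchant gets 7 (best alternative 5); the western merchant gets 9 (best alternative 7). Neither deviates — NE.
Both Gold is not a NE: the eastern merchant would switch to Copper (8 > 3).
No other cell survives both best-response checks, so there are 2 pure NE.

2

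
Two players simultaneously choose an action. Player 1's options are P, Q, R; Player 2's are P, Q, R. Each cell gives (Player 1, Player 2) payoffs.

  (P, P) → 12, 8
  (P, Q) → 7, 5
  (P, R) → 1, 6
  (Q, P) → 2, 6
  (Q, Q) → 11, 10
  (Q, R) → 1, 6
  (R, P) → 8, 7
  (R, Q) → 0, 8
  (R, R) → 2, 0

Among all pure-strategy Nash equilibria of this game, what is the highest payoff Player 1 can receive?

12

Both P is a pure NE (Player 1: 12 ≥ 8; Player 2: 8 ≥ 6). Player 1 gets 12.
Both Q is a pure NE (Player 1: 11 ≥ 7; Player 2: 10 ≥ 6). Player 1 gets 11.
Every other cell has a profitable deviation for at least one player. Highest of {12, 11} is 12.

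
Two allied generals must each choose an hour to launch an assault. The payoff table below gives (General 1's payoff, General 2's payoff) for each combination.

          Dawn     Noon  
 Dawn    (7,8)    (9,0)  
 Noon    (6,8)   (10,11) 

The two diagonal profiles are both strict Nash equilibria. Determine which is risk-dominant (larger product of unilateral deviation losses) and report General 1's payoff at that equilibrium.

At both Dawn: General 1 loses 7 − 6 = 1 by deviating; General 2 loses 8 − 0 = 8. Product = 1·8 = 8.
At both Noon: General 1 loses 10 − 9 = 1 by deviating; General 2 loses 11 − 8 = 3. Product = 1·3 = 3.
8 > 3, so both Dawn is risk-dominant. General 1's payoff there is 7.

7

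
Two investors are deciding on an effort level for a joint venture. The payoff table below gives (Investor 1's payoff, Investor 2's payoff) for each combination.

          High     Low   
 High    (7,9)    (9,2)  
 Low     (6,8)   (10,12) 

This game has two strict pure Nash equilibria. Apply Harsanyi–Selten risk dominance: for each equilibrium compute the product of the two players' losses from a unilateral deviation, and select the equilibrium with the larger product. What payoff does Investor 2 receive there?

At both High: Investor 1 loses 7 − 6 = 1 by deviating; Investor 2 loses 9 − 2 = 7. Product = 1·7 = 7.
At both Low: Investor 1 loses 10 − 9 = 1 by deviating; Investor 2 loses 12 − 8 = 4. Product = 1·4 = 4.
7 > 4, so both High is risk-dominant. Investor 2's payoff there is 9.

9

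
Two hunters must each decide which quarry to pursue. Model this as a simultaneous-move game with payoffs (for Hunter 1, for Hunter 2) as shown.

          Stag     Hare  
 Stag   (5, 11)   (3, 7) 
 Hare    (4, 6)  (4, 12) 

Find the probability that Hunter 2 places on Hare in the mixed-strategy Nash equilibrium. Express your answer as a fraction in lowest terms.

Hunter 2's mix q on Stag must make Hunter 1 indifferent between Stag and Hare.
Hunter 1's payoff from Stag: 5q + 3(1−q). From Hare: 4q + 4(1−q).
Set equal: 1q = 1(1−q) → q = 1/2.
Probability on Hare is 1 − 1/2 = 1/2.

1/2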